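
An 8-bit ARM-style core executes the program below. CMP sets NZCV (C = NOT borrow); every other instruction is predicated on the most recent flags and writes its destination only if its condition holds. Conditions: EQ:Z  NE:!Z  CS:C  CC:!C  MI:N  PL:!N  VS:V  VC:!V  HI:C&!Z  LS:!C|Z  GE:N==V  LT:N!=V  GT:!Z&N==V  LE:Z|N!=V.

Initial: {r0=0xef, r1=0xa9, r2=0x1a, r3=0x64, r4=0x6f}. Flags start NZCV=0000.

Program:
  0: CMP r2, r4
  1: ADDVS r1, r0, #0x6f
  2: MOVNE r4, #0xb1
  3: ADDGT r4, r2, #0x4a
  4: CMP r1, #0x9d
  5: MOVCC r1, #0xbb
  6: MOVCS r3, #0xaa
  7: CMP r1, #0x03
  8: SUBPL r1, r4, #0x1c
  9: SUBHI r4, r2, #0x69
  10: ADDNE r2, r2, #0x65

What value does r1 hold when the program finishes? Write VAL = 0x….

VAL = 0xa9

0: ✓ CMP  NZCV=1000
1: · ADDVS
2: ✓ MOVNE  r4←0xb1
3: · ADDGT
4: ✓ CMP  NZCV=0010
5: · MOVCC
6: ✓ MOVCS  r3←0xaa
7: ✓ CMP  NZCV=1010
8: · SUBPL
9: ✓ SUBHI  r4←0xb1
10: ✓ ADDNE  r2←0x7f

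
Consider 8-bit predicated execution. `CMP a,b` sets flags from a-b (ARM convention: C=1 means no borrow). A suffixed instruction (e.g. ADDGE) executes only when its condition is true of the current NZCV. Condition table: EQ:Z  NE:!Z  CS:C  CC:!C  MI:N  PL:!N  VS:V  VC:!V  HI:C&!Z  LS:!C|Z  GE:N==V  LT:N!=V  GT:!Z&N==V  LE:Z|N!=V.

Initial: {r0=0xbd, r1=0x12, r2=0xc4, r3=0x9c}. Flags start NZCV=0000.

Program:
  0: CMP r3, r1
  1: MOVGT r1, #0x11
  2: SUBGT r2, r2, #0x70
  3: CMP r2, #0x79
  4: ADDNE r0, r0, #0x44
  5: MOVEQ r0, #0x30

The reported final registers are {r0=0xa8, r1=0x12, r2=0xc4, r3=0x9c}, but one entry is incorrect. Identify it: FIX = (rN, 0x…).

[0] flags=1010 → (cmp)
[1] flags=1010 GT?F → skip
[2] flags=1010 GT?F → skip
[3] flags=0011 → (cmp)
[4] flags=0011 NE?T → r0=0x01
[5] flags=0011 EQ?F → skip

FIX = (r0, 0x01)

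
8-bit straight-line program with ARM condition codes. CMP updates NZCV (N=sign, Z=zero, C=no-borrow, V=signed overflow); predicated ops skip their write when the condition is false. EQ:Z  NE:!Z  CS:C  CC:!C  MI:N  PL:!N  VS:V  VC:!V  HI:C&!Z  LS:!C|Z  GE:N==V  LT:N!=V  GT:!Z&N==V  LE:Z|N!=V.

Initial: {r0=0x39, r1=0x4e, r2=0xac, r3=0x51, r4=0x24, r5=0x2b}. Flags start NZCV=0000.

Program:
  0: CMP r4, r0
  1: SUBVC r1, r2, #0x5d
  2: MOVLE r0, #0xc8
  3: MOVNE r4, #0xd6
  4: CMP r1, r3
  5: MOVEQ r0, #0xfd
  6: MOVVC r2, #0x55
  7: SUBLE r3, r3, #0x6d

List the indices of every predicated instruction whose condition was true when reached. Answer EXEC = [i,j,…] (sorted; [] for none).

EXEC = [1,2,3,6,7]

0: ✓ CMP  NZCV=1000
1: ✓ SUBVC  r1←0x4f
2: ✓ MOVLE  r0←0xc8
3: ✓ MOVNE  r4←0xd6
4: ✓ CMP  NZCV=1000
5: · MOVEQ
6: ✓ MOVVC  r2←0x55
7: ✓ SUBLE  r3←0xe4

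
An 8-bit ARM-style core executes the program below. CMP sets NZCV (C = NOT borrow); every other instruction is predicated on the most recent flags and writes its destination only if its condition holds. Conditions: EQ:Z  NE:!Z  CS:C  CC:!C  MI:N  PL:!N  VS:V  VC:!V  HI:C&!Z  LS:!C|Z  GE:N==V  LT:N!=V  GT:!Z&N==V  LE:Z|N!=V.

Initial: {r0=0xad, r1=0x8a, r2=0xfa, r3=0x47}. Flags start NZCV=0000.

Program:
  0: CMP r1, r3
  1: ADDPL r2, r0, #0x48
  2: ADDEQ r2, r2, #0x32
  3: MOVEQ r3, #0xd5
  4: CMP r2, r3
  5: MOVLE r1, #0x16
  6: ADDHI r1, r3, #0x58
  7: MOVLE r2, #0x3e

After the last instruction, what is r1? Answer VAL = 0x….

[0] flags=0011 → (cmp)
[1] flags=0011 PL?T → r2=0xf5
[2] flags=0011 EQ?F → skip
[3] flags=0011 EQ?F → skip
[4] flags=1010 → (cmp)
[5] flags=1010 LE?T → r1=0x16
[6] flags=1010 HI?T → r1=0x9f
[7] flags=1010 LE?T → r2=0x3e

VAL = 0x9f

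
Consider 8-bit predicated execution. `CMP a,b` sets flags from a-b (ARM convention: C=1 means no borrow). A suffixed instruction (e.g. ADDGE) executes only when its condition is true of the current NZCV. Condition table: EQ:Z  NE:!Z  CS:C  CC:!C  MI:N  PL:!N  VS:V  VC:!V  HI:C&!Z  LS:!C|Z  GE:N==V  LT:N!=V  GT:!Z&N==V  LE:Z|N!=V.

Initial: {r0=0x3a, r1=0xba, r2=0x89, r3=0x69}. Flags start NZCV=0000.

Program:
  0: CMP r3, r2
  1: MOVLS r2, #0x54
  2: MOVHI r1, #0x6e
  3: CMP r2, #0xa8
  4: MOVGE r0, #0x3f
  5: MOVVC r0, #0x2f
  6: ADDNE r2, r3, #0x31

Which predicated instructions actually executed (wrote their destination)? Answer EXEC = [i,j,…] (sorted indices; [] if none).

EXEC = [1,4,6]

0: ✓ CMP  NZCV=1001
1: ✓ MOVLS  r2←0x54
2: · MOVHI
3: ✓ CMP  NZCV=1001
4: ✓ MOVGE  r0←0x3f
5: · MOVVC
6: ✓ ADDNE  r2←0x9a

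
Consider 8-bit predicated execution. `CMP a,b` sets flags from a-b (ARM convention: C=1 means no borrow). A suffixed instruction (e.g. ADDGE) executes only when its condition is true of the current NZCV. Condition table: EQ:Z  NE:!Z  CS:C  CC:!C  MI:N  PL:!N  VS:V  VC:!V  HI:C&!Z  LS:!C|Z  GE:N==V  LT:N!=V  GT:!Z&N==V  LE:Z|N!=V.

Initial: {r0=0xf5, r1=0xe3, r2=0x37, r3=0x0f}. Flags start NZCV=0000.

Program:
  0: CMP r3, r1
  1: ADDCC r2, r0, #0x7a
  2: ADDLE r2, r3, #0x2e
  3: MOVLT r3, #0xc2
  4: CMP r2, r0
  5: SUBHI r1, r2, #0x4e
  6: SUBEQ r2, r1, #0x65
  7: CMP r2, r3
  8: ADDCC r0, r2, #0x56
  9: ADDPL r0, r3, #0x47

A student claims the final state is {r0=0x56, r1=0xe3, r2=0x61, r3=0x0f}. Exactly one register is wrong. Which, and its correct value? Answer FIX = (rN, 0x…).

FIX = (r2, 0x6f)

[0] flags=0000 → (cmp)
[1] flags=0000 CC?T → r2=0x6f
[2] flags=0000 LE?F → skip
[3] flags=0000 LT?F → skip
[4] flags=0000 → (cmp)
[5] flags=0000 HI?F → skip
[6] flags=0000 EQ?F → skip
[7] flags=0010 → (cmp)
[8] flags=0010 CC?F → skip
[9] flags=0010 PL?T → r0=0x56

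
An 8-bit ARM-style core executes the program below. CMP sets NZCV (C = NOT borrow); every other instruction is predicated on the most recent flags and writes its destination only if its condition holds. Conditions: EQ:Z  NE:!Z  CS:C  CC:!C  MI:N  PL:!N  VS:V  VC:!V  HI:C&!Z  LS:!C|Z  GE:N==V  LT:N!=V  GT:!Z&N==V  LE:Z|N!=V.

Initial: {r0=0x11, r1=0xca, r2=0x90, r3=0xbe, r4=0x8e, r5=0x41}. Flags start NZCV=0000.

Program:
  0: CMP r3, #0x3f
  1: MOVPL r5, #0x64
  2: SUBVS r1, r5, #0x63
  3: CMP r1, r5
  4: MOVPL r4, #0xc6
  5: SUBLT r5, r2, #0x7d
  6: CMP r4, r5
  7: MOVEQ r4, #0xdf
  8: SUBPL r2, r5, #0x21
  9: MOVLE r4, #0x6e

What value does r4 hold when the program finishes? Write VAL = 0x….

0: ✓ CMP  NZCV=0011
1: ✓ MOVPL  r5←0x64
2: ✓ SUBVS  r1←0x01
3: ✓ CMP  NZCV=1000
4: · MOVPL
5: ✓ SUBLT  r5←0x13
6: ✓ CMP  NZCV=0011
7: · MOVEQ
8: ✓ SUBPL  r2←0xf2
9: ✓ MOVLE  r4←0x6e

VAL = 0x6e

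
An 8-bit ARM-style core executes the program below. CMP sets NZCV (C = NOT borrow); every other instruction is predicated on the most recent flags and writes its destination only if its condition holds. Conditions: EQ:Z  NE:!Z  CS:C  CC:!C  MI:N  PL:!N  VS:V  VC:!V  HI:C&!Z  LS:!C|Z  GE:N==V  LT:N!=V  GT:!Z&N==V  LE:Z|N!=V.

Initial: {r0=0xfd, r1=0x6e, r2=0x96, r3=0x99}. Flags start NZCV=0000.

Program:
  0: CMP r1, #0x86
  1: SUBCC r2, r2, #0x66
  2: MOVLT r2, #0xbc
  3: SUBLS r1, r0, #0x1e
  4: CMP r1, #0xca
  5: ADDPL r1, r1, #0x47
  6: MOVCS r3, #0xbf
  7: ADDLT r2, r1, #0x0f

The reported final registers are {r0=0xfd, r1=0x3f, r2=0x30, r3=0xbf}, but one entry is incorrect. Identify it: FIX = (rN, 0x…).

0: ✓ CMP  NZCV=1001
1: ✓ SUBCC  r2←0x30
2: · MOVLT
3: ✓ SUBLS  r1←0xdf
4: ✓ CMP  NZCV=0010
5: ✓ ADDPL  r1←0x26
6: ✓ MOVCS  r3←0xbf
7: · ADDLT

FIX = (r1, 0x26)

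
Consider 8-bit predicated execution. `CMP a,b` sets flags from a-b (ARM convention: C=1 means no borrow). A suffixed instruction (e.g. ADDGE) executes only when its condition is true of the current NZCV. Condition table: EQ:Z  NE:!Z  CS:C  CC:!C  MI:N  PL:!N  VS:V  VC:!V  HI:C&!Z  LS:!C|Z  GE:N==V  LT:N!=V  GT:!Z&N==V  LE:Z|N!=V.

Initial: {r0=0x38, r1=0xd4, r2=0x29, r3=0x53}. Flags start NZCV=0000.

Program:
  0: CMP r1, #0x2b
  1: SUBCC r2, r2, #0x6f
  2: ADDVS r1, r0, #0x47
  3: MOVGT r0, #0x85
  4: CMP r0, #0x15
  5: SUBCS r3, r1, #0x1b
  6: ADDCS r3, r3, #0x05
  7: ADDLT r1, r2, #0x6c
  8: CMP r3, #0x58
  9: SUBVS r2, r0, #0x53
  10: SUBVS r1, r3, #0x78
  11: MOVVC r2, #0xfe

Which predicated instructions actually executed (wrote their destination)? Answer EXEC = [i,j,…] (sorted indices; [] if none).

EXEC = [5,6,9,10]

[0] flags=1010 → (cmp)
[1] flags=1010 CC?F → skip
[2] flags=1010 VS?F → skip
[3] flags=1010 GT?F → skip
[4] flags=0010 → (cmp)
[5] flags=0010 CS?T → r3=0xb9
[6] flags=0010 CS?T → r3=0xbe
[7] flags=0010 LT?F → skip
[8] flags=0011 → (cmp)
[9] flags=0011 VS?T → r2=0xe5
[10] flags=0011 VS?T → r1=0x46
[11] flags=0011 VC?F → skip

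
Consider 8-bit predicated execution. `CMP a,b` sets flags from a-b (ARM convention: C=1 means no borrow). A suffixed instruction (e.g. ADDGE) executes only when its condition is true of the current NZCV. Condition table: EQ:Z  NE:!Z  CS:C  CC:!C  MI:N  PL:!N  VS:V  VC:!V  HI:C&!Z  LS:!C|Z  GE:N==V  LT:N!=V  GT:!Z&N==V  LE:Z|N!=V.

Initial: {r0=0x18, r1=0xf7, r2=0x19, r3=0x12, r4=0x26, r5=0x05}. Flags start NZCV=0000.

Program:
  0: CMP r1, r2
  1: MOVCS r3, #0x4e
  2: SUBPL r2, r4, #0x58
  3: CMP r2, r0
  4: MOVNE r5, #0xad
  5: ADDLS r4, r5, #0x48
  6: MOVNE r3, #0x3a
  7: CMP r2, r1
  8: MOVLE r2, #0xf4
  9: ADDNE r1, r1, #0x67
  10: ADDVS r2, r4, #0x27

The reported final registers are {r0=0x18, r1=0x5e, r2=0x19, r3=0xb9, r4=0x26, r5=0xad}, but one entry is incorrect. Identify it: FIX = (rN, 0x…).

0: ✓ CMP  NZCV=1010
1: ✓ MOVCS  r3←0x4e
2: · SUBPL
3: ✓ CMP  NZCV=0010
4: ✓ MOVNE  r5←0xad
5: · ADDLS
6: ✓ MOVNE  r3←0x3a
7: ✓ CMP  NZCV=0000
8: · MOVLE
9: ✓ ADDNE  r1←0x5e
10: · ADDVS

FIX = (r3, 0x3a)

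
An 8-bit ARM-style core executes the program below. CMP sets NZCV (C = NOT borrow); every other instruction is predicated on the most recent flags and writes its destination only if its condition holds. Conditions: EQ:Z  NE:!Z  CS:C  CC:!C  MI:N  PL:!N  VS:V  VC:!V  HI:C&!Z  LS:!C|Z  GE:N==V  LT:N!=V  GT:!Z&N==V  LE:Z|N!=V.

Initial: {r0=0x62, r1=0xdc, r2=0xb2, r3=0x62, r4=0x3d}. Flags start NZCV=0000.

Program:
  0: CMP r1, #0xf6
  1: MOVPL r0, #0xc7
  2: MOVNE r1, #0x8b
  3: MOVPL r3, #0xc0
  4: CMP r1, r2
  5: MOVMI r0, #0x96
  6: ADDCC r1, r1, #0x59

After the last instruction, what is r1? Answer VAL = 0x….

VAL = 0xe4

[0] flags=1000 → (cmp)
[1] flags=1000 PL?F → skip
[2] flags=1000 NE?T → r1=0x8b
[3] flags=1000 PL?F → skip
[4] flags=1000 → (cmp)
[5] flags=1000 MI?T → r0=0x96
[6] flags=1000 CC?T → r1=0xe4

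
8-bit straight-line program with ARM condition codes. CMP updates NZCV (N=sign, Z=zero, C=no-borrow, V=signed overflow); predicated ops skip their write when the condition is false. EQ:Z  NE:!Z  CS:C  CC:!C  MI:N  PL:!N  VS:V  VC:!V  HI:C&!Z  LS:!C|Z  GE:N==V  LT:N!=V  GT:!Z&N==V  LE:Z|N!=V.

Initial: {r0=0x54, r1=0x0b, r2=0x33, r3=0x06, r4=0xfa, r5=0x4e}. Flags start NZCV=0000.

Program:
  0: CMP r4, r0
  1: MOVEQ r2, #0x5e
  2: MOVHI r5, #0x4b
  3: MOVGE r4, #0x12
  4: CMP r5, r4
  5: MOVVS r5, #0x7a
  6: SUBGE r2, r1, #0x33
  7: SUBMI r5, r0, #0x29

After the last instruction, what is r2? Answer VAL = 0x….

0: ✓ CMP  NZCV=1010
1: · MOVEQ
2: ✓ MOVHI  r5←0x4b
3: · MOVGE
4: ✓ CMP  NZCV=0000
5: · MOVVS
6: ✓ SUBGE  r2←0xd8
7: · SUBMI

VAL = 0xd8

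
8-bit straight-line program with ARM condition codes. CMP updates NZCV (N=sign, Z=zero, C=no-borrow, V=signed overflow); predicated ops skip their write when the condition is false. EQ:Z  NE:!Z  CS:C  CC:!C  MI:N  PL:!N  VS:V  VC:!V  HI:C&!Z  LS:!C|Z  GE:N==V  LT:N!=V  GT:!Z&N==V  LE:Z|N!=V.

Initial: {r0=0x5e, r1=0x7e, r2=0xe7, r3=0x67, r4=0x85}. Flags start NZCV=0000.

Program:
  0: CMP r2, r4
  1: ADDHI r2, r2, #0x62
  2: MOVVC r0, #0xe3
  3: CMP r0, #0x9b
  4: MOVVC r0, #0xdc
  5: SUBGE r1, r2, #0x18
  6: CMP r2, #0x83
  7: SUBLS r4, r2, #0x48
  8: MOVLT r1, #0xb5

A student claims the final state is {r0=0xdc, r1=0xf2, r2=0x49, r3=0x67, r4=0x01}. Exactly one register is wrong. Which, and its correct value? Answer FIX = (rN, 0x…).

FIX = (r1, 0x31)

0: ✓ CMP  NZCV=0010
1: ✓ ADDHI  r2←0x49
2: ✓ MOVVC  r0←0xe3
3: ✓ CMP  NZCV=0010
4: ✓ MOVVC  r0←0xdc
5: ✓ SUBGE  r1←0x31
6: ✓ CMP  NZCV=1001
7: ✓ SUBLS  r4←0x01
8: · MOVLT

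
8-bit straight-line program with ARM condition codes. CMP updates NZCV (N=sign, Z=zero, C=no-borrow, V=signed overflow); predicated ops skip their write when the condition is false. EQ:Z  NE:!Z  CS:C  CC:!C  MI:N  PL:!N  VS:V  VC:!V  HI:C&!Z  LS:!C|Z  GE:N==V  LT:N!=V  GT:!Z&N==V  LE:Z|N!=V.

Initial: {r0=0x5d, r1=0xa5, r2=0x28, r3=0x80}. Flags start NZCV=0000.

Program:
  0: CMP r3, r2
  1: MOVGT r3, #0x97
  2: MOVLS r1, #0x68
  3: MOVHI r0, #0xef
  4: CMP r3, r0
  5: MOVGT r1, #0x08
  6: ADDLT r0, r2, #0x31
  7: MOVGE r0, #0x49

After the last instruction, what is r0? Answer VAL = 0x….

[0] flags=0011 → (cmp)
[1] flags=0011 GT?F → skip
[2] flags=0011 LS?F → skip
[3] flags=0011 HI?T → r0=0xef
[4] flags=1000 → (cmp)
[5] flags=1000 GT?F → skip
[6] flags=1000 LT?T → r0=0x59
[7] flags=1000 GE?F → skip

VAL = 0x59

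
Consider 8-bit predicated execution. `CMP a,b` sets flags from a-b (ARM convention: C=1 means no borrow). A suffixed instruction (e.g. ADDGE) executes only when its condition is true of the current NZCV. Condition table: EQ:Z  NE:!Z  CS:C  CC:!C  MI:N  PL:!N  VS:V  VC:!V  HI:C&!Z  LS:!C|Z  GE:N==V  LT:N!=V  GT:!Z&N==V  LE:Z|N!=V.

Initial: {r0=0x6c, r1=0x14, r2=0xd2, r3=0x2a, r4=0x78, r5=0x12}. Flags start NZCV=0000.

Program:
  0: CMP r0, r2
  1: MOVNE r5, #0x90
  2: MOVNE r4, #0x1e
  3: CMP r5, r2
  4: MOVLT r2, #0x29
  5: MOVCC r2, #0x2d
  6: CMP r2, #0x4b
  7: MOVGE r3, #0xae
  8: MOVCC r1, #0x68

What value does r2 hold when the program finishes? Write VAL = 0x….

VAL = 0x2d

0: ✓ CMP  NZCV=1001
1: ✓ MOVNE  r5←0x90
2: ✓ MOVNE  r4←0x1e
3: ✓ CMP  NZCV=1000
4: ✓ MOVLT  r2←0x29
5: ✓ MOVCC  r2←0x2d
6: ✓ CMP  NZCV=1000
7: · MOVGE
8: ✓ MOVCC  r1←0x68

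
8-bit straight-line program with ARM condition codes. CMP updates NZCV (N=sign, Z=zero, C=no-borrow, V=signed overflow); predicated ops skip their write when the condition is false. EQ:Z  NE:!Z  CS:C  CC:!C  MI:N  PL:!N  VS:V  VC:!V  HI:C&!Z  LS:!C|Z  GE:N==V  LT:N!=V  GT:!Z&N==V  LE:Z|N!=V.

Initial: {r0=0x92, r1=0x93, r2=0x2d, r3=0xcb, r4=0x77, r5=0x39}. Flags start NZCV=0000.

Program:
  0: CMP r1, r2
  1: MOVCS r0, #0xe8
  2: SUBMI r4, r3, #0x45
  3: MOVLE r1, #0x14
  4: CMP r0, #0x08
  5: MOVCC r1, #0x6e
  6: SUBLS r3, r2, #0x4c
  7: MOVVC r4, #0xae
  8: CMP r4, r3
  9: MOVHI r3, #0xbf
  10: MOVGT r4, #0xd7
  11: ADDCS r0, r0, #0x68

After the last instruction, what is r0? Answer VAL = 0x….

VAL = 0xe8

[0] flags=0011 → (cmp)
[1] flags=0011 CS?T → r0=0xe8
[2] flags=0011 MI?F → skip
[3] flags=0011 LE?T → r1=0x14
[4] flags=1010 → (cmp)
[5] flags=1010 CC?F → skip
[6] flags=1010 LS?F → skip
[7] flags=1010 VC?T → r4=0xae
[8] flags=1000 → (cmp)
[9] flags=1000 HI?F → skip
[10] flags=1000 GT?F → skip
[11] flags=1000 CS?F → skip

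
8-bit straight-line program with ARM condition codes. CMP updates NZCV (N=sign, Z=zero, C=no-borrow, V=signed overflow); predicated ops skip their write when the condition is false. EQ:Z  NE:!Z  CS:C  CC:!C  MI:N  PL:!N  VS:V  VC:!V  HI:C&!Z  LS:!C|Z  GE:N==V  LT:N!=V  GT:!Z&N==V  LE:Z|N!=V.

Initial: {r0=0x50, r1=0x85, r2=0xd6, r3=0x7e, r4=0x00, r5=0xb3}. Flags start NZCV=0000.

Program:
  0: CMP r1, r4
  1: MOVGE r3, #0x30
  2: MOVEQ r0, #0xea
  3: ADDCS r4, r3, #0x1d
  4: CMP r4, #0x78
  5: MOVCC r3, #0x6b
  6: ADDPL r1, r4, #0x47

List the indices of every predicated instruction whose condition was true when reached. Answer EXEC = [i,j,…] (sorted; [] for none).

[0] flags=1010 → (cmp)
[1] flags=1010 GE?F → skip
[2] flags=1010 EQ?F → skip
[3] flags=1010 CS?T → r4=0x9b
[4] flags=0011 → (cmp)
[5] flags=0011 CC?F → skip
[6] flags=0011 PL?T → r1=0xe2

EXEC = [3,6]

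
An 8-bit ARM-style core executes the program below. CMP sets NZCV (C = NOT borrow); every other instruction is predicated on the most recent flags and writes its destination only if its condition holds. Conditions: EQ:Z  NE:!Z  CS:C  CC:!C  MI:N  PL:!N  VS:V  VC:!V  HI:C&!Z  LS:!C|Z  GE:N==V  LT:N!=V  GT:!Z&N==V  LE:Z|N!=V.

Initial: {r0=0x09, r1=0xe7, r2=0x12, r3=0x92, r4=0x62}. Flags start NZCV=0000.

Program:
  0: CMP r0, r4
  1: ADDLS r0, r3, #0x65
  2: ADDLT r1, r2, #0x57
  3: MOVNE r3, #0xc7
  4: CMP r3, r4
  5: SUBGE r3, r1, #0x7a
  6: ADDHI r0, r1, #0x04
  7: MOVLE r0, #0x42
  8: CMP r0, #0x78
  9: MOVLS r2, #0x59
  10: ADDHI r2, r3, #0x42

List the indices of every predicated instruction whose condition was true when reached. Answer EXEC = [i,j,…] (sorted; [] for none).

0: ✓ CMP  NZCV=1000
1: ✓ ADDLS  r0←0xf7
2: ✓ ADDLT  r1←0x69
3: ✓ MOVNE  r3←0xc7
4: ✓ CMP  NZCV=0011
5: · SUBGE
6: ✓ ADDHI  r0←0x6d
7: ✓ MOVLE  r0←0x42
8: ✓ CMP  NZCV=1000
9: ✓ MOVLS  r2←0x59
10: · ADDHI

EXEC = [1,2,3,6,7,9]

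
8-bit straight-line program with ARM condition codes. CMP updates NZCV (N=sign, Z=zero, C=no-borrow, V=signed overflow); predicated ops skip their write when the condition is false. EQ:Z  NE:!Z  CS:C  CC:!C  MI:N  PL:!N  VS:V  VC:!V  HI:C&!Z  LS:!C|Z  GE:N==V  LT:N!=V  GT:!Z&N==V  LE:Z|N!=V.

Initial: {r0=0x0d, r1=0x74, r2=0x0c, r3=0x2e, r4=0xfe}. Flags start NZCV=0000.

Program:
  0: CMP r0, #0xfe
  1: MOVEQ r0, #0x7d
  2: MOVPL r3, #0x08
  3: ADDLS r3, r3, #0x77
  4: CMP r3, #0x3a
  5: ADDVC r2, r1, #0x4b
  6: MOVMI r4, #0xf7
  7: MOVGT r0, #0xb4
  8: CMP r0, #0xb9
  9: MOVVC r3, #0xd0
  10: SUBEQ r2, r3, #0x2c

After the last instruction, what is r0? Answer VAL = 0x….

VAL = 0xb4

0: ✓ CMP  NZCV=0000
1: · MOVEQ
2: ✓ MOVPL  r3←0x08
3: ✓ ADDLS  r3←0x7f
4: ✓ CMP  NZCV=0010
5: ✓ ADDVC  r2←0xbf
6: · MOVMI
7: ✓ MOVGT  r0←0xb4
8: ✓ CMP  NZCV=1000
9: ✓ MOVVC  r3←0xd0
10: · SUBEQ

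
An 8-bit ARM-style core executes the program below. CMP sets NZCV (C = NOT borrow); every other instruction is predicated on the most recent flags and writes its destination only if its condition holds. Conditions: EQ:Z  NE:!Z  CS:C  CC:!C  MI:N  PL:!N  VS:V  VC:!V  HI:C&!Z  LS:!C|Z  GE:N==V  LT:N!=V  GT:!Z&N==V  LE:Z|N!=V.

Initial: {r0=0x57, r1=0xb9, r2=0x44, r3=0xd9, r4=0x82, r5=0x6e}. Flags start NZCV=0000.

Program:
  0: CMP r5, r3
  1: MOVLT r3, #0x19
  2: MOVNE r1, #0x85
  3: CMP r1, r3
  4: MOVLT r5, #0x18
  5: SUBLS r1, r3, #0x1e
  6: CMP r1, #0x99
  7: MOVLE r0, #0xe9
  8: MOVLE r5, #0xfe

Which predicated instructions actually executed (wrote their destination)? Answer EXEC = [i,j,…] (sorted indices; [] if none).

EXEC = [2,4,5]

[0] flags=1001 → (cmp)
[1] flags=1001 LT?F → skip
[2] flags=1001 NE?T → r1=0x85
[3] flags=1000 → (cmp)
[4] flags=1000 LT?T → r5=0x18
[5] flags=1000 LS?T → r1=0xbb
[6] flags=0010 → (cmp)
[7] flags=0010 LE?F → skip
[8] flags=0010 LE?F → skip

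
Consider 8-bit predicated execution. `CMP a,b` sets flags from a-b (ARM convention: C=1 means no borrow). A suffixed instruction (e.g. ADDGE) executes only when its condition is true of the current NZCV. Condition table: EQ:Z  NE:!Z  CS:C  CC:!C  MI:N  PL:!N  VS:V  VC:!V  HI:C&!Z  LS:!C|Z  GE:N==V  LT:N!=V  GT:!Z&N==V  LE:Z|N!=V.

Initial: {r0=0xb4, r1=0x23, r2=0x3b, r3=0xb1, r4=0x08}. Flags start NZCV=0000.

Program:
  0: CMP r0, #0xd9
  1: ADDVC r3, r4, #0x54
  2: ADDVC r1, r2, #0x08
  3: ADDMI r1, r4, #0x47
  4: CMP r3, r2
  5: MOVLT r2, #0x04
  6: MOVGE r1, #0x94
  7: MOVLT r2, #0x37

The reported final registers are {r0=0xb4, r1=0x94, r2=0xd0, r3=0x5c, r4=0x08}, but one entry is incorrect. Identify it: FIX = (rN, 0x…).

[0] flags=1000 → (cmp)
[1] flags=1000 VC?T → r3=0x5c
[2] flags=1000 VC?T → r1=0x43
[3] flags=1000 MI?T → r1=0x4f
[4] flags=0010 → (cmp)
[5] flags=0010 LT?F → skip
[6] flags=0010 GE?T → r1=0x94
[7] flags=0010 LT?F → skip

FIX = (r2, 0x3b)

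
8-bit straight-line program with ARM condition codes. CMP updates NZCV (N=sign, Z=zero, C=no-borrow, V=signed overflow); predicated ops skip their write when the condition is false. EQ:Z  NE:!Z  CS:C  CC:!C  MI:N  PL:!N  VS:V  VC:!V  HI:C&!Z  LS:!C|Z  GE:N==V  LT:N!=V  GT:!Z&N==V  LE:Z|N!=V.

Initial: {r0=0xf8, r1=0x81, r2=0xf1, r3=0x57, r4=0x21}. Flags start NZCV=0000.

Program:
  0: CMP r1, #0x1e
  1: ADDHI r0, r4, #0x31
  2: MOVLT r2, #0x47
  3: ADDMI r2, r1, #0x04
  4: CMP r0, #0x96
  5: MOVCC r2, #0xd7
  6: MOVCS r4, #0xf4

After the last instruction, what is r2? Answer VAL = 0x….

VAL = 0xd7

0: ✓ CMP  NZCV=0011
1: ✓ ADDHI  r0←0x52
2: ✓ MOVLT  r2←0x47
3: · ADDMI
4: ✓ CMP  NZCV=1001
5: ✓ MOVCC  r2←0xd7
6: · MOVCS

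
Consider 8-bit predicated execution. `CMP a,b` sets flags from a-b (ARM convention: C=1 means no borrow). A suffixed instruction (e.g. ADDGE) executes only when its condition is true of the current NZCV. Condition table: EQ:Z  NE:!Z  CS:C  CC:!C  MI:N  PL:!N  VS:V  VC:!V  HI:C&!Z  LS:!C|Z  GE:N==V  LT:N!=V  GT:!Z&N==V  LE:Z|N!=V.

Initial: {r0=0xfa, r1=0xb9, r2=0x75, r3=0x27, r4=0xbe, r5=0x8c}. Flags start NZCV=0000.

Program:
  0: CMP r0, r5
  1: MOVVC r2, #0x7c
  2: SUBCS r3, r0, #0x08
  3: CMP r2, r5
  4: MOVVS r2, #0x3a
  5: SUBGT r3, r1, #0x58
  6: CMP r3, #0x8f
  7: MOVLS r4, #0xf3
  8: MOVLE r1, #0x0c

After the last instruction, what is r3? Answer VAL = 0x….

VAL = 0x61

0: ✓ CMP  NZCV=0010
1: ✓ MOVVC  r2←0x7c
2: ✓ SUBCS  r3←0xf2
3: ✓ CMP  NZCV=1001
4: ✓ MOVVS  r2←0x3a
5: ✓ SUBGT  r3←0x61
6: ✓ CMP  NZCV=1001
7: ✓ MOVLS  r4←0xf3
8: · MOVLE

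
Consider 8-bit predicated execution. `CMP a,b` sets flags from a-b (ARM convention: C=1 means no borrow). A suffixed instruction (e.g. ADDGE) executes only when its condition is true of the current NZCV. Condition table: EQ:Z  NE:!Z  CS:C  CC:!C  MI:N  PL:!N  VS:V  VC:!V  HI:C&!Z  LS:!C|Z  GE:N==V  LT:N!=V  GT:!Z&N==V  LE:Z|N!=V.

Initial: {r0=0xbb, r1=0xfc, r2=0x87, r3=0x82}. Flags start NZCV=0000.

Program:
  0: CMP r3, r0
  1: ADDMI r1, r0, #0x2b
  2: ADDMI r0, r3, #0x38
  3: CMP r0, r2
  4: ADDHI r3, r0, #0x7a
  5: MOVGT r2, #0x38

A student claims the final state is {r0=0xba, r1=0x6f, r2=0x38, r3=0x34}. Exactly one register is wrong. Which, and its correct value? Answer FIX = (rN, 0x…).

FIX = (r1, 0xe6)

[0] flags=1000 → (cmp)
[1] flags=1000 MI?T → r1=0xe6
[2] flags=1000 MI?T → r0=0xba
[3] flags=0010 → (cmp)
[4] flags=0010 HI?T → r3=0x34
[5] flags=0010 GT?T → r2=0x38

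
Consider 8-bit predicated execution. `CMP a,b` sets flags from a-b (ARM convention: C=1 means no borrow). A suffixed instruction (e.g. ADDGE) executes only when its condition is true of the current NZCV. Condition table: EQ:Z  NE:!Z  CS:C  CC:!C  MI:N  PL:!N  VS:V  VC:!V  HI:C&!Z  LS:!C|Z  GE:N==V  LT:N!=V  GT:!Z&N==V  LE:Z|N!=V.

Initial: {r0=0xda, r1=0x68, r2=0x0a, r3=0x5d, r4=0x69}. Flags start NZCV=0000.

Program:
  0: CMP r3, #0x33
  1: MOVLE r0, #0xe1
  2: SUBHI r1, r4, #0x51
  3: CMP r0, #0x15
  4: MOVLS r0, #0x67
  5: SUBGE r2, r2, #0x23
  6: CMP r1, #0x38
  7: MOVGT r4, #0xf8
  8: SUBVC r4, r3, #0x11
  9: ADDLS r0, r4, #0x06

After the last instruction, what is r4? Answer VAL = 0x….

0: ✓ CMP  NZCV=0010
1: · MOVLE
2: ✓ SUBHI  r1←0x18
3: ✓ CMP  NZCV=1010
4: · MOVLS
5: · SUBGE
6: ✓ CMP  NZCV=1000
7: · MOVGT
8: ✓ SUBVC  r4←0x4c
9: ✓ ADDLS  r0←0x52

VAL = 0x4c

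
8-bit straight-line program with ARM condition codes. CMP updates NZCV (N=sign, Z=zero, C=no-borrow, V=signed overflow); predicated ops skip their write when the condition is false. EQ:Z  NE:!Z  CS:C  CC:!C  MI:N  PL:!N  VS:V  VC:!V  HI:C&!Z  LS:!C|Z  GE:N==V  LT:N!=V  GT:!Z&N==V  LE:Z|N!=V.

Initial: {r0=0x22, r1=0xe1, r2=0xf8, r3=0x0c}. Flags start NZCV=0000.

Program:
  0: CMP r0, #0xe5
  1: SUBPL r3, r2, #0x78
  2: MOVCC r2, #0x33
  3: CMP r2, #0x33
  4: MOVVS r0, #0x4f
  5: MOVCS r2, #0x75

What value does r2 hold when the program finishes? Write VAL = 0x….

0: ✓ CMP  NZCV=0000
1: ✓ SUBPL  r3←0x80
2: ✓ MOVCC  r2←0x33
3: ✓ CMP  NZCV=0110
4: · MOVVS
5: ✓ MOVCS  r2←0x75

VAL = 0x75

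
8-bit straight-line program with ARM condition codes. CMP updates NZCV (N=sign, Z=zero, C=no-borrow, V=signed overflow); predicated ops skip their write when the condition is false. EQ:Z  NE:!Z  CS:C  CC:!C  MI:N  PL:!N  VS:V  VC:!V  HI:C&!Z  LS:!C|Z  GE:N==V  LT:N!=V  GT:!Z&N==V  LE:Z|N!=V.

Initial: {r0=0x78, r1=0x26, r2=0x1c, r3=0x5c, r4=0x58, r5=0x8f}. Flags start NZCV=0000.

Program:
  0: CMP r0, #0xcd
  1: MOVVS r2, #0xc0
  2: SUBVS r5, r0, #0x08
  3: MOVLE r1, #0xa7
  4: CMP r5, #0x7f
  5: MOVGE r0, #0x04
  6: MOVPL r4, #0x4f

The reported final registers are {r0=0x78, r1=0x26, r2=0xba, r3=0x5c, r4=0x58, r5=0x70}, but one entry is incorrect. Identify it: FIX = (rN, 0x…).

[0] flags=1001 → (cmp)
[1] flags=1001 VS?T → r2=0xc0
[2] flags=1001 VS?T → r5=0x70
[3] flags=1001 LE?F → skip
[4] flags=1000 → (cmp)
[5] flags=1000 GE?F → skip
[6] flags=1000 PL?F → skip

FIX = (r2, 0xc0)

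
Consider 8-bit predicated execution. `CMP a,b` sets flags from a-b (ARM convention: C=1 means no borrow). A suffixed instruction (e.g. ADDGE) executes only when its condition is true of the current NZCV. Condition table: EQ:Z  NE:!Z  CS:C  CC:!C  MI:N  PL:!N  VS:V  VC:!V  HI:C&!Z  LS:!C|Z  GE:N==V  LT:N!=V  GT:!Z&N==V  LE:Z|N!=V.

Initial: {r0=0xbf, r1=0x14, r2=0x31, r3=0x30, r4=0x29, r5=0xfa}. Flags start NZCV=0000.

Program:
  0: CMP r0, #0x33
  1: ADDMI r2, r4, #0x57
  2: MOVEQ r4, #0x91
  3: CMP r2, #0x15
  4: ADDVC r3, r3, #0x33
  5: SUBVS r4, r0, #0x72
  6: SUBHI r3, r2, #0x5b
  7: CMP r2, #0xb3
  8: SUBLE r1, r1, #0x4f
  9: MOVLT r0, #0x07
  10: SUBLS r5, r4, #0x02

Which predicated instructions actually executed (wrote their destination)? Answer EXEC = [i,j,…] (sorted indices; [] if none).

0: ✓ CMP  NZCV=1010
1: ✓ ADDMI  r2←0x80
2: · MOVEQ
3: ✓ CMP  NZCV=0011
4: · ADDVC
5: ✓ SUBVS  r4←0x4d
6: ✓ SUBHI  r3←0x25
7: ✓ CMP  NZCV=1000
8: ✓ SUBLE  r1←0xc5
9: ✓ MOVLT  r0←0x07
10: ✓ SUBLS  r5←0x4b

EXEC = [1,5,6,8,9,10]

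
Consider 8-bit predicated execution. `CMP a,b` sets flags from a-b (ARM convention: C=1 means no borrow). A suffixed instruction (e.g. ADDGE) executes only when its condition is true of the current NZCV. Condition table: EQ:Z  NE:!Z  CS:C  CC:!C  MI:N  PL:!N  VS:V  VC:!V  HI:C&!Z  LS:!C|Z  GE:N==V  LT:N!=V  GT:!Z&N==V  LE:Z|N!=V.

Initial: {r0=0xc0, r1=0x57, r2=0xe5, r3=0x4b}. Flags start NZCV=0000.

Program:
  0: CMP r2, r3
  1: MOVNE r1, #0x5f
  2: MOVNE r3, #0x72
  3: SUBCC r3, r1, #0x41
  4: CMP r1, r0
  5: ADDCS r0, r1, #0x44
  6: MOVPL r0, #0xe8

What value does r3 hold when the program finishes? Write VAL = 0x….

0: ✓ CMP  NZCV=1010
1: ✓ MOVNE  r1←0x5f
2: ✓ MOVNE  r3←0x72
3: · SUBCC
4: ✓ CMP  NZCV=1001
5: · ADDCS
6: · MOVPL

VAL = 0x72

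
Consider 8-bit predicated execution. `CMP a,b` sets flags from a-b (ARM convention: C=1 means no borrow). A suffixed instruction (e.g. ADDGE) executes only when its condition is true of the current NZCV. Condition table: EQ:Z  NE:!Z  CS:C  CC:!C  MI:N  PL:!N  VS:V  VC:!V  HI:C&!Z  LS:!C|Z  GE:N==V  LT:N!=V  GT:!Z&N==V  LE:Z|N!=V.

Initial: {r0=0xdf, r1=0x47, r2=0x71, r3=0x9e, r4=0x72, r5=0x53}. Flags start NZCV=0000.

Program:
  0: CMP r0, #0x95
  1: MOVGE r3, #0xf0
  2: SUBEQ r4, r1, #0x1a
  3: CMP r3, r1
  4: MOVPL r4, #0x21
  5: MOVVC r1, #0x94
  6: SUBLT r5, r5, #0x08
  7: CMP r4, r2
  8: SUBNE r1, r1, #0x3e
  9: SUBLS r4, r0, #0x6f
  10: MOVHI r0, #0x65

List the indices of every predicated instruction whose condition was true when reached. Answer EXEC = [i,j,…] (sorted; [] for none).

[0] flags=0010 → (cmp)
[1] flags=0010 GE?T → r3=0xf0
[2] flags=0010 EQ?F → skip
[3] flags=1010 → (cmp)
[4] flags=1010 PL?F → skip
[5] flags=1010 VC?T → r1=0x94
[6] flags=1010 LT?T → r5=0x4b
[7] flags=0010 → (cmp)
[8] flags=0010 NE?T → r1=0x56
[9] flags=0010 LS?F → skip
[10] flags=0010 HI?T → r0=0x65

EXEC = [1,5,6,8,10]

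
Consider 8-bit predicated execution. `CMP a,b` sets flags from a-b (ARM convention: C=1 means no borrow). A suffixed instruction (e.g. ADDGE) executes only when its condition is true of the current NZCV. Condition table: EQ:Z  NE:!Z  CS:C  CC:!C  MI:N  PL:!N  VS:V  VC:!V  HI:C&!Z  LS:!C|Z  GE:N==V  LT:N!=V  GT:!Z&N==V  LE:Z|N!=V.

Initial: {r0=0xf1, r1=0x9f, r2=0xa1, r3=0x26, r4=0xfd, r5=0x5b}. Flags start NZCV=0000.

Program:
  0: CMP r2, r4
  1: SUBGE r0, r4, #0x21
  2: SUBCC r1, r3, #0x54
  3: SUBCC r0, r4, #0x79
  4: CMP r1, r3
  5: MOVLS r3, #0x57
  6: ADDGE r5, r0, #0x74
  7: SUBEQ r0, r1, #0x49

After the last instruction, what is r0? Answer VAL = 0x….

0: ✓ CMP  NZCV=1000
1: · SUBGE
2: ✓ SUBCC  r1←0xd2
3: ✓ SUBCC  r0←0x84
4: ✓ CMP  NZCV=1010
5: · MOVLS
6: · ADDGE
7: · SUBEQ

VAL = 0x84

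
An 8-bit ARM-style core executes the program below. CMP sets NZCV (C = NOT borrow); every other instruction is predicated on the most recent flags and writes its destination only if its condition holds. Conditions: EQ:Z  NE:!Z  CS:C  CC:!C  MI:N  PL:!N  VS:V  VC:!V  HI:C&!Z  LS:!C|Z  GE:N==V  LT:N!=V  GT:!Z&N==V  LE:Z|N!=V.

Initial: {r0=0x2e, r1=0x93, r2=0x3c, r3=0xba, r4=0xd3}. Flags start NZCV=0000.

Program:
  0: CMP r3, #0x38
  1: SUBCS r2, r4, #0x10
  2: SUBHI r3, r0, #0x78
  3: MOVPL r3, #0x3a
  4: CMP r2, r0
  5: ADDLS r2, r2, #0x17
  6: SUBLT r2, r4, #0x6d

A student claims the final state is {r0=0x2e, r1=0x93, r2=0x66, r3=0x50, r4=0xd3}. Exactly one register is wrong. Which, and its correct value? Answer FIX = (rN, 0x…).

0: ✓ CMP  NZCV=1010
1: ✓ SUBCS  r2←0xc3
2: ✓ SUBHI  r3←0xb6
3: · MOVPL
4: ✓ CMP  NZCV=1010
5: · ADDLS
6: ✓ SUBLT  r2←0x66

FIX = (r3, 0xb6)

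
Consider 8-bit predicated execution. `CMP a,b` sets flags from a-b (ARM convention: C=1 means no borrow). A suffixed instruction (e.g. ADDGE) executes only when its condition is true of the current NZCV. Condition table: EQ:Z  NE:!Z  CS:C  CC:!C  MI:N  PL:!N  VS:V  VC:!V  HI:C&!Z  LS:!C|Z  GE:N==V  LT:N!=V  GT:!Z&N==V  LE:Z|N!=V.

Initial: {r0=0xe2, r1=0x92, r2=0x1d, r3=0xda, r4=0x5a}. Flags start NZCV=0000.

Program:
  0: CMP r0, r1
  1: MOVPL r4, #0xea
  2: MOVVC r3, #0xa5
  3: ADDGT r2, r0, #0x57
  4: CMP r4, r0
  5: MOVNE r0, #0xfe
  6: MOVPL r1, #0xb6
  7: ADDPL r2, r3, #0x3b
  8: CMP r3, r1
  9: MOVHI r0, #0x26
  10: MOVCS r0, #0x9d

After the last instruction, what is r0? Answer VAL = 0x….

VAL = 0xfe

0: ✓ CMP  NZCV=0010
1: ✓ MOVPL  r4←0xea
2: ✓ MOVVC  r3←0xa5
3: ✓ ADDGT  r2←0x39
4: ✓ CMP  NZCV=0010
5: ✓ MOVNE  r0←0xfe
6: ✓ MOVPL  r1←0xb6
7: ✓ ADDPL  r2←0xe0
8: ✓ CMP  NZCV=1000
9: · MOVHI
10: · MOVCS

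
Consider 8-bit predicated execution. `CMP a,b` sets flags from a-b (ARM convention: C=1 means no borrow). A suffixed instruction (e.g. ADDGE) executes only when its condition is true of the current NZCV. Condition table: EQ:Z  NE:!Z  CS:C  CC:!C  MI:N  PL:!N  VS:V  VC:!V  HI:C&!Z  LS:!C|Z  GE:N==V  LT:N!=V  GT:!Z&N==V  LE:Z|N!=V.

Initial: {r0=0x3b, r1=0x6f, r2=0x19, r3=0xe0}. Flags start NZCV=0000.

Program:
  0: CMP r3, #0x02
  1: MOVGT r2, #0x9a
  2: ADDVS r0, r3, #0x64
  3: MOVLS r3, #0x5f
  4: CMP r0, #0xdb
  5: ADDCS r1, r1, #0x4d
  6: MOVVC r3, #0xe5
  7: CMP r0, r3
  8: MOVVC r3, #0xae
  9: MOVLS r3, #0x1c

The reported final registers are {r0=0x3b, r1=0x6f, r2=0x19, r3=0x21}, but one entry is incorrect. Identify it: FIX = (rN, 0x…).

[0] flags=1010 → (cmp)
[1] flags=1010 GT?F → skip
[2] flags=1010 VS?F → skip
[3] flags=1010 LS?F → skip
[4] flags=0000 → (cmp)
[5] flags=0000 CS?F → skip
[6] flags=0000 VC?T → r3=0xe5
[7] flags=0000 → (cmp)
[8] flags=0000 VC?T → r3=0xae
[9] flags=0000 LS?T → r3=0x1c

FIX = (r3, 0x1c)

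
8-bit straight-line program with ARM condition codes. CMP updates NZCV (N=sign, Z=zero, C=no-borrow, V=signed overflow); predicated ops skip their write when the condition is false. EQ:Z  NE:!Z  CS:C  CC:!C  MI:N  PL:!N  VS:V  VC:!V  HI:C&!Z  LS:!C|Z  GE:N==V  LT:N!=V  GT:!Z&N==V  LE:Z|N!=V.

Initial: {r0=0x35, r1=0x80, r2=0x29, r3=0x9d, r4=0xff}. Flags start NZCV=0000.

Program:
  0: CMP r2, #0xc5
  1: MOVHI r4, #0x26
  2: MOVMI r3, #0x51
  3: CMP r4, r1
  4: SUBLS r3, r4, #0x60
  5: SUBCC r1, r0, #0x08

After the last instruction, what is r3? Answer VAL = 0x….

VAL = 0x9d

[0] flags=0000 → (cmp)
[1] flags=0000 HI?F → skip
[2] flags=0000 MI?F → skip
[3] flags=0010 → (cmp)
[4] flags=0010 LS?F → skip
[5] flags=0010 CC?F → skip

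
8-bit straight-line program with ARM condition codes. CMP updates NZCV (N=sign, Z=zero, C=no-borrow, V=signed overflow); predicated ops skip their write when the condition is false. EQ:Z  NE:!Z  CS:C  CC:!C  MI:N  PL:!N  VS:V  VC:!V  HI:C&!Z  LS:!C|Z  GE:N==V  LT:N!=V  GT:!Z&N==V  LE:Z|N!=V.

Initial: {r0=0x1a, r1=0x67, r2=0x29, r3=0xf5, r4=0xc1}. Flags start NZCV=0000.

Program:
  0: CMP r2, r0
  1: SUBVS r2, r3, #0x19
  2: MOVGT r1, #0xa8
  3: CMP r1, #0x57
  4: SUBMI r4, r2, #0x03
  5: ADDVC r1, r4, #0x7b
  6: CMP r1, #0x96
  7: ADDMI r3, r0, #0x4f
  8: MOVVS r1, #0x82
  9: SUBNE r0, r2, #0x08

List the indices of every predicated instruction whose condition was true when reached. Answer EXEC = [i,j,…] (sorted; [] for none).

EXEC = [2,9]

[0] flags=0010 → (cmp)
[1] flags=0010 VS?F → skip
[2] flags=0010 GT?T → r1=0xa8
[3] flags=0011 → (cmp)
[4] flags=0011 MI?F → skip
[5] flags=0011 VC?F → skip
[6] flags=0010 → (cmp)
[7] flags=0010 MI?F → skip
[8] flags=0010 VS?F → skip
[9] flags=0010 NE?T → r0=0x21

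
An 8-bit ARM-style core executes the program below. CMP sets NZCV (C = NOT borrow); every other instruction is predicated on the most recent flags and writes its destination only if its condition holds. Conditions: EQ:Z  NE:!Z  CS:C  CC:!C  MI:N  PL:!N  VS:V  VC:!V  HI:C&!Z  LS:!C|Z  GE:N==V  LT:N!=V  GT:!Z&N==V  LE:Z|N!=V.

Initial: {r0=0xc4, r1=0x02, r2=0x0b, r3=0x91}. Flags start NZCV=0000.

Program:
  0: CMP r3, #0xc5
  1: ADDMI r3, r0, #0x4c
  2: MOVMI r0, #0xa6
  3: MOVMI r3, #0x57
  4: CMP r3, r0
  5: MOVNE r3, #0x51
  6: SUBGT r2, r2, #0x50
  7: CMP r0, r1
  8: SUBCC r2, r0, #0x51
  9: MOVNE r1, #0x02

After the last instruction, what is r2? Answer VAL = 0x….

VAL = 0xbb

[0] flags=1000 → (cmp)
[1] flags=1000 MI?T → r3=0x10
[2] flags=1000 MI?T → r0=0xa6
[3] flags=1000 MI?T → r3=0x57
[4] flags=1001 → (cmp)
[5] flags=1001 NE?T → r3=0x51
[6] flags=1001 GT?T → r2=0xbb
[7] flags=1010 → (cmp)
[8] flags=1010 CC?F → skip
[9] flags=1010 NE?T → r1=0x02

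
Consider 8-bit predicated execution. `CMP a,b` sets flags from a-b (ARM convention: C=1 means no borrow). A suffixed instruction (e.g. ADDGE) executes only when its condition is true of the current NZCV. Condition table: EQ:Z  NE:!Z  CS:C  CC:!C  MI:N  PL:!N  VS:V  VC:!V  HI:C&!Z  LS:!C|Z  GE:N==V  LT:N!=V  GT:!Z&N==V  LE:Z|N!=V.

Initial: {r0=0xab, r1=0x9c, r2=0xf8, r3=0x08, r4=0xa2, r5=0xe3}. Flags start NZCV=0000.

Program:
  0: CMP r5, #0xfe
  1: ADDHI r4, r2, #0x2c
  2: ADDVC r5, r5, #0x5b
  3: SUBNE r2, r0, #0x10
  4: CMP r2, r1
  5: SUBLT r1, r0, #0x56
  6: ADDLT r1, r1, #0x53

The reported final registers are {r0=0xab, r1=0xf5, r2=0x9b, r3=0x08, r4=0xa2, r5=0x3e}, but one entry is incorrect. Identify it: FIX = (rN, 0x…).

[0] flags=1000 → (cmp)
[1] flags=1000 HI?F → skip
[2] flags=1000 VC?T → r5=0x3e
[3] flags=1000 NE?T → r2=0x9b
[4] flags=1000 → (cmp)
[5] flags=1000 LT?T → r1=0x55
[6] flags=1000 LT?T → r1=0xa8

FIX = (r1, 0xa8)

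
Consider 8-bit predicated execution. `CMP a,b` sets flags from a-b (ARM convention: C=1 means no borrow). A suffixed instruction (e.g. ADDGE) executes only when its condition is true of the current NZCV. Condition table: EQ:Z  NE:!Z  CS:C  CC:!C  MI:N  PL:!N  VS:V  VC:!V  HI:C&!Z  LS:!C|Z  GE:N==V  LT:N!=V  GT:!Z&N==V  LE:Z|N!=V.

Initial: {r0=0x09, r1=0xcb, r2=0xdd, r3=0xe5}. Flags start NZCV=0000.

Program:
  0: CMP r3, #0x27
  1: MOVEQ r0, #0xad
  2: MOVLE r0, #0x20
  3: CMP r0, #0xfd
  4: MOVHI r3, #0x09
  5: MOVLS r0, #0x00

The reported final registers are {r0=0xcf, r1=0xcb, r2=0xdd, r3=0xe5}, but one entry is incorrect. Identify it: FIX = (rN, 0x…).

[0] flags=1010 → (cmp)
[1] flags=1010 EQ?F → skip
[2] flags=1010 LE?T → r0=0x20
[3] flags=0000 → (cmp)
[4] flags=0000 HI?F → skip
[5] flags=0000 LS?T → r0=0x00

FIX = (r0, 0x00)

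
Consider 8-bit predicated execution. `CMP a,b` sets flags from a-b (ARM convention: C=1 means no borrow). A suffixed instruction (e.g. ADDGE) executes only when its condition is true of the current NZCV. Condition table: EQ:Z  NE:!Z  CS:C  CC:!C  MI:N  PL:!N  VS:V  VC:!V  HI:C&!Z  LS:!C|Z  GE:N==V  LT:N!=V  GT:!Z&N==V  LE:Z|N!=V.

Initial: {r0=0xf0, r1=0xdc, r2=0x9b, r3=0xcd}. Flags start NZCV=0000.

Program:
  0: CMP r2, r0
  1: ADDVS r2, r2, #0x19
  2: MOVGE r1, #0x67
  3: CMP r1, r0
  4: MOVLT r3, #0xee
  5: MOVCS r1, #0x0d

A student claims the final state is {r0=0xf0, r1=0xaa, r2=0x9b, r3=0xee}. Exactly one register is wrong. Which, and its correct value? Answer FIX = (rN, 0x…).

FIX = (r1, 0xdc)

0: ✓ CMP  NZCV=1000
1: · ADDVS
2: · MOVGE
3: ✓ CMP  NZCV=1000
4: ✓ MOVLT  r3←0xee
5: · MOVCS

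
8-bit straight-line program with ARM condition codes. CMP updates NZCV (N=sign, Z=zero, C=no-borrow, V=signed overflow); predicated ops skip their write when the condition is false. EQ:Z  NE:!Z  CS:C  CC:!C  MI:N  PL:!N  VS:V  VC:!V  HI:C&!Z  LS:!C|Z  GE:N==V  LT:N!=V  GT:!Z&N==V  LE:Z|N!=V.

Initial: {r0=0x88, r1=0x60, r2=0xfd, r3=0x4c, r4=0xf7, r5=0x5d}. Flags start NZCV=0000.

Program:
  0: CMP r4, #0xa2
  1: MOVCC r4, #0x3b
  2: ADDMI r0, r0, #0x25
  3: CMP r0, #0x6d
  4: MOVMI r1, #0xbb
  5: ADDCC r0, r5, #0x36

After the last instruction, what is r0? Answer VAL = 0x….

0: ✓ CMP  NZCV=0010
1: · MOVCC
2: · ADDMI
3: ✓ CMP  NZCV=0011
4: · MOVMI
5: · ADDCC

VAL = 0x88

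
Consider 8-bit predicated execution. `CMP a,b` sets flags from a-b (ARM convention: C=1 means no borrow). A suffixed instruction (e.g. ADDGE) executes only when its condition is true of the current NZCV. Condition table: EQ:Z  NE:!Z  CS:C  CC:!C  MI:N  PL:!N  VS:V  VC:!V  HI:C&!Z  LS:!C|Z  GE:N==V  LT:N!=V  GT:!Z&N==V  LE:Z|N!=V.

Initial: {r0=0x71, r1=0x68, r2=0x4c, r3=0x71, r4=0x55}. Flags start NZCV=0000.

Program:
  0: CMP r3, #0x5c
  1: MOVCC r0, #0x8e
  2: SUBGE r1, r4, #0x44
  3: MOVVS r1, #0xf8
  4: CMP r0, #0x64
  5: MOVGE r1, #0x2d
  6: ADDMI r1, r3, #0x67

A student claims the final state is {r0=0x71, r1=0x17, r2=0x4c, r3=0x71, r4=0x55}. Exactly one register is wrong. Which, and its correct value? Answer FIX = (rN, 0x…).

FIX = (r1, 0x2d)

0: ✓ CMP  NZCV=0010
1: · MOVCC
2: ✓ SUBGE  r1←0x11
3: · MOVVS
4: ✓ CMP  NZCV=0010
5: ✓ MOVGE  r1←0x2d
6: · ADDMI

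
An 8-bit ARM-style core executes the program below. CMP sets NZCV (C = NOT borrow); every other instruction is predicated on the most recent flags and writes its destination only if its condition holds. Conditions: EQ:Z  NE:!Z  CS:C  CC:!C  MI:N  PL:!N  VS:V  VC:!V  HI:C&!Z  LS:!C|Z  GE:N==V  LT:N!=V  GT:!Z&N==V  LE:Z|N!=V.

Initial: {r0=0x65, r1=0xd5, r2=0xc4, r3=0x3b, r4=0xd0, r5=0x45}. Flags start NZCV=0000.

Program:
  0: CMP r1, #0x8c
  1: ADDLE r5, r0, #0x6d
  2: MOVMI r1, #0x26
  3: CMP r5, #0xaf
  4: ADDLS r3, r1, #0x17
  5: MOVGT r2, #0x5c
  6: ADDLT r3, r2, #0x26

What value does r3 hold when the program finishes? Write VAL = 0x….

VAL = 0xec

0: ✓ CMP  NZCV=0010
1: · ADDLE
2: · MOVMI
3: ✓ CMP  NZCV=1001
4: ✓ ADDLS  r3←0xec
5: ✓ MOVGT  r2←0x5c
6: · ADDLT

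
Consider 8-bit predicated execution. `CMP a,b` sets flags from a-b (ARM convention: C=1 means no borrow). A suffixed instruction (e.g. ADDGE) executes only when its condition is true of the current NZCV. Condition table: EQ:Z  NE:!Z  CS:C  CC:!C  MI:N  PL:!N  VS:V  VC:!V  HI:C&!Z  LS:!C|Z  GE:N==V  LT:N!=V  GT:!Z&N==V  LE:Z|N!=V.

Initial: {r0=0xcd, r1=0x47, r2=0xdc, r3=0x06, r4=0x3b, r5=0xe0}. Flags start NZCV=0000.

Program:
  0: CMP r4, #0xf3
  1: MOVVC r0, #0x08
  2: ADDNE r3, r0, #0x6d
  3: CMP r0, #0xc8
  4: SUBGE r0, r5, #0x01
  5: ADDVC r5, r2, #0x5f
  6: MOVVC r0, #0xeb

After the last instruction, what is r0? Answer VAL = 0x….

[0] flags=0000 → (cmp)
[1] flags=0000 VC?T → r0=0x08
[2] flags=0000 NE?T → r3=0x75
[3] flags=0000 → (cmp)
[4] flags=0000 GE?T → r0=0xdf
[5] flags=0000 VC?T → r5=0x3b
[6] flags=0000 VC?T → r0=0xeb

VAL = 0xeb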